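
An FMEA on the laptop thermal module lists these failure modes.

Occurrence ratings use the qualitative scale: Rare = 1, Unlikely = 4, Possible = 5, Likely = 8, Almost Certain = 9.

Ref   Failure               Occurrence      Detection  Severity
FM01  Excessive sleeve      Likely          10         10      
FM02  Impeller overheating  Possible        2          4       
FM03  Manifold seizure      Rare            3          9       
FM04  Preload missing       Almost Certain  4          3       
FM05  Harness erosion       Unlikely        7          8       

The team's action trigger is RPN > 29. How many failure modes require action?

4

RPN = Severity × Occurrence × Detection:
  FM01: 10 × 8 × 10 = 800
  FM02: 4 × 5 × 2 = 40
  FM03: 9 × 1 × 3 = 27
  FM04: 3 × 9 × 4 = 108
  FM05: 8 × 4 × 7 = 224
Modes with RPN > 29: FM01 (800), FM02 (40), FM04 (108), FM05 (224) → 4.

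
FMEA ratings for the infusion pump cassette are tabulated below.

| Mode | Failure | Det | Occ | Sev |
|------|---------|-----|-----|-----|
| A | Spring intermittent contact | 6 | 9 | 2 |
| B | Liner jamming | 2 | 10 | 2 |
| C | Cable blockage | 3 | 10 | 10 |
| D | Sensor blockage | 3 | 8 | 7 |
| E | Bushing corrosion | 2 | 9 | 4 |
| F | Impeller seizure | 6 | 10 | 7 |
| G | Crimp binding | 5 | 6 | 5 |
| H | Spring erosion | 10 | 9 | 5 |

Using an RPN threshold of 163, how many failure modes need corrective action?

RPN = Severity × Occurrence × Detection:
  A: 2 × 9 × 6 = 108
  B: 2 × 10 × 2 = 40
  C: 10 × 10 × 3 = 300
  D: 7 × 8 × 3 = 168
  E: 4 × 9 × 2 = 72
  F: 7 × 10 × 6 = 420
  G: 5 × 6 × 5 = 150
  H: 5 × 9 × 10 = 450
Modes with RPN ≥ 163: C (300), D (168), F (420), H (450) → 4.

4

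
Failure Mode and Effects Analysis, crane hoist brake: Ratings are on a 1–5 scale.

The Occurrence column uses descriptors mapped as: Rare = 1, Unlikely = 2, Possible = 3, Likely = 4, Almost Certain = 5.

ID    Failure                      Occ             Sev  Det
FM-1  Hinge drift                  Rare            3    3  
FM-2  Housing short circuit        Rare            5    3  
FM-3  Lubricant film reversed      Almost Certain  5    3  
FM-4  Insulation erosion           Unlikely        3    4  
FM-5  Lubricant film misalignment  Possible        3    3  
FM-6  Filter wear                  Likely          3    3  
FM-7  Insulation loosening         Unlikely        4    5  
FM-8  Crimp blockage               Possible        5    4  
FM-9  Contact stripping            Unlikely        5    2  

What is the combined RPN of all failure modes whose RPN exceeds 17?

282

RPN = Severity × Occurrence × Detection:
  FM-1: 3 × 1 × 3 = 9
  FM-2: 5 × 1 × 3 = 15
  FM-3: 5 × 5 × 3 = 75
  FM-4: 3 × 2 × 4 = 24
  FM-5: 3 × 3 × 3 = 27
  FM-6: 3 × 4 × 3 = 36
  FM-7: 4 × 2 × 5 = 40
  FM-8: 5 × 3 × 4 = 60
  FM-9: 5 × 2 × 2 = 20
RPN > 17: FM-3 (75), FM-4 (24), FM-5 (27), FM-6 (36), FM-7 (40), FM-8 (60), FM-9 (20).
Sum: 75 + 24 + 27 + 36 + 40 + 60 + 20 = 282.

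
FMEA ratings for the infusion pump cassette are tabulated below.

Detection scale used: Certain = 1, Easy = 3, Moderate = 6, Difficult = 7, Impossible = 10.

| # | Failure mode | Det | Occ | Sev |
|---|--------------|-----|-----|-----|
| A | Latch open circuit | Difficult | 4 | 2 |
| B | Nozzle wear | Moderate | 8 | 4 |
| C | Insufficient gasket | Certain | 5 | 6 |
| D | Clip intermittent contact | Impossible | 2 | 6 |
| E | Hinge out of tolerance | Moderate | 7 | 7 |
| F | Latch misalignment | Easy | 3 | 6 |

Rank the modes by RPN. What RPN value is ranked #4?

RPN = Severity × Occurrence × Detection:
  A: 2 × 4 × 7 = 56
  B: 4 × 8 × 6 = 192
  C: 6 × 5 × 1 = 30
  D: 6 × 2 × 10 = 120
  E: 7 × 7 × 6 = 294
  F: 6 × 3 × 3 = 54
Sorted descending: 294, 192, 120, 56, 54, 30.
The fourth-highest RPN is 56 (A).

56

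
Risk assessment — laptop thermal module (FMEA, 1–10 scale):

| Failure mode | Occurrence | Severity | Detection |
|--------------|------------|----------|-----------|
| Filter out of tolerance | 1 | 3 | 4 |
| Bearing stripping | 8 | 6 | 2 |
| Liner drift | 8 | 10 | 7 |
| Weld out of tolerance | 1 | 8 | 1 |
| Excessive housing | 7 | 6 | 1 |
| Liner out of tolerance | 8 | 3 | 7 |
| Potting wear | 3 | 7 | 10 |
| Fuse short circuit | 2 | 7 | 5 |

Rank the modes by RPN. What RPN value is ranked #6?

RPN = Severity × Occurrence × Detection:
  Filter out of tolerance: 3 × 1 × 4 = 12
  Bearing stripping: 6 × 8 × 2 = 96
  Liner drift: 10 × 8 × 7 = 560
  Weld out of tolerance: 8 × 1 × 1 = 8
  Excessive housing: 6 × 7 × 1 = 42
  Liner out of tolerance: 3 × 8 × 7 = 168
  Potting wear: 7 × 3 × 10 = 210
  Fuse short circuit: 7 × 2 × 5 = 70
Sorted descending: 560, 210, 168, 96, 70, 42, 12, 8.
The sixth-highest RPN is 42 (Excessive housing).

42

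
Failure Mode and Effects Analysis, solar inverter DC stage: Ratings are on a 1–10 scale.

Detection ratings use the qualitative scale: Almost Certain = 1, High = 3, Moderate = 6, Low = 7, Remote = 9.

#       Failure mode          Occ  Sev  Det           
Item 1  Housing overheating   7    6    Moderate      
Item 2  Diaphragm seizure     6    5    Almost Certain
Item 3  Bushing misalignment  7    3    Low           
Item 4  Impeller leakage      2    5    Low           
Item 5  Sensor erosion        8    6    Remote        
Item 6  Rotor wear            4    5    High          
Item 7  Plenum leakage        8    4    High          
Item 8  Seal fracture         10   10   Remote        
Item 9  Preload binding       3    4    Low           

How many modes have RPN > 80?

RPN = Severity × Occurrence × Detection:
  Item 1: 6 × 7 × 6 = 252
  Item 2: 5 × 6 × 1 = 30
  Item 3: 3 × 7 × 7 = 147
  Item 4: 5 × 2 × 7 = 70
  Item 5: 6 × 8 × 9 = 432
  Item 6: 5 × 4 × 3 = 60
  Item 7: 4 × 8 × 3 = 96
  Item 8: 10 × 10 × 9 = 900
  Item 9: 4 × 3 × 7 = 84
Modes with RPN > 80: Item 1 (252), Item 3 (147), Item 5 (432), Item 7 (96), Item 8 (900), Item 9 (84) → 6.

6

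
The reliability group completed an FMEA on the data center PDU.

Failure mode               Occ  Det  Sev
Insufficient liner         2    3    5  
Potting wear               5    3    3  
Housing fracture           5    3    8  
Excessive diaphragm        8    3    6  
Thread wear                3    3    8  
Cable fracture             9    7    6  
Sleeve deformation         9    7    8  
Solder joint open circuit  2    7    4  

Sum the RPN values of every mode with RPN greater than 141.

RPN = Severity × Occurrence × Detection:
  Insufficient liner: 5 × 2 × 3 = 30
  Potting wear: 3 × 5 × 3 = 45
  Housing fracture: 8 × 5 × 3 = 120
  Excessive diaphragm: 6 × 8 × 3 = 144
  Thread wear: 8 × 3 × 3 = 72
  Cable fracture: 6 × 9 × 7 = 378
  Sleeve deformation: 8 × 9 × 7 = 504
  Solder joint open circuit: 4 × 2 × 7 = 56
RPN > 141: Excessive diaphragm (144), Cable fracture (378), Sleeve deformation (504).
Sum: 144 + 378 + 504 = 1026.

1026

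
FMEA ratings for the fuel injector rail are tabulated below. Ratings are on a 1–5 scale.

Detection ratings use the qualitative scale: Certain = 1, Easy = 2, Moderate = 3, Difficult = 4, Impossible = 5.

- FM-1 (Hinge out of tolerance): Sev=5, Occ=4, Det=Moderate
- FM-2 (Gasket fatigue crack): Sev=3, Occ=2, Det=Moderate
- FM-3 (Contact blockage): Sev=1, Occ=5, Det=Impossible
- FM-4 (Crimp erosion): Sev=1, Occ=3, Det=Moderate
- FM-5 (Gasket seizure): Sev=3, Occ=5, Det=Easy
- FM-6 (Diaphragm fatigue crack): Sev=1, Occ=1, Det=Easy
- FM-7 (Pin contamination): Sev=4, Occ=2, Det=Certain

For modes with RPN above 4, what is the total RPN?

RPN = Severity × Occurrence × Detection:
  FM-1: 5 × 4 × 3 = 60
  FM-2: 3 × 2 × 3 = 18
  FM-3: 1 × 5 × 5 = 25
  FM-4: 1 × 3 × 3 = 9
  FM-5: 3 × 5 × 2 = 30
  FM-6: 1 × 1 × 2 = 2
  FM-7: 4 × 2 × 1 = 8
RPN > 4: FM-1 (60), FM-2 (18), FM-3 (25), FM-4 (9), FM-5 (30), FM-7 (8).
Sum: 60 + 18 + 25 + 9 + 30 + 8 = 150.

150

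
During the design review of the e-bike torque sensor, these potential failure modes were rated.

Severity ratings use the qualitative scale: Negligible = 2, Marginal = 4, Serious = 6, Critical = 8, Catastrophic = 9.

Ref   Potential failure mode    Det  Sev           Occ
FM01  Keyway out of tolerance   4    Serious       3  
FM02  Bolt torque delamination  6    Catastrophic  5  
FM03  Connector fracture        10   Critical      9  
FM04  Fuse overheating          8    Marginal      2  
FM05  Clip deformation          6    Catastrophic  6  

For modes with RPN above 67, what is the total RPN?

RPN = Severity × Occurrence × Detection:
  FM01: 6 × 3 × 4 = 72
  FM02: 9 × 5 × 6 = 270
  FM03: 8 × 9 × 10 = 720
  FM04: 4 × 2 × 8 = 64
  FM05: 9 × 6 × 6 = 324
RPN > 67: FM01 (72), FM02 (270), FM03 (720), FM05 (324).
Sum: 72 + 270 + 720 + 324 = 1386.

1386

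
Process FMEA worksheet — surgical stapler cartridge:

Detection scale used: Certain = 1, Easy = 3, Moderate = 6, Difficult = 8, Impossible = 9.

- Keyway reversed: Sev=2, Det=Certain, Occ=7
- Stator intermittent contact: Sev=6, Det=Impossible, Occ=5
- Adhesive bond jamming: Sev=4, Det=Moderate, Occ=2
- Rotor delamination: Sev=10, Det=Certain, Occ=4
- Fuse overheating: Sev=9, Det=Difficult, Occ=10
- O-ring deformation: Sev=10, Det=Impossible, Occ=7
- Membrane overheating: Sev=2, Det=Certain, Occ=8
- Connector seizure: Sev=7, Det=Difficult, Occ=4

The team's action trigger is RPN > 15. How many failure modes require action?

RPN = Severity × Occurrence × Detection:
  Keyway reversed: 2 × 7 × 1 = 14
  Stator intermittent contact: 6 × 5 × 9 = 270
  Adhesive bond jamming: 4 × 2 × 6 = 48
  Rotor delamination: 10 × 4 × 1 = 40
  Fuse overheating: 9 × 10 × 8 = 720
  O-ring deformation: 10 × 7 × 9 = 630
  Membrane overheating: 2 × 8 × 1 = 16
  Connector seizure: 7 × 4 × 8 = 224
Modes with RPN > 15: Stator intermittent contact (270), Adhesive bond jamming (48), Rotor delamination (40), Fuse overheating (720), O-ring deformation (630), Membrane overheating (16), Connector seizure (224) → 7.

7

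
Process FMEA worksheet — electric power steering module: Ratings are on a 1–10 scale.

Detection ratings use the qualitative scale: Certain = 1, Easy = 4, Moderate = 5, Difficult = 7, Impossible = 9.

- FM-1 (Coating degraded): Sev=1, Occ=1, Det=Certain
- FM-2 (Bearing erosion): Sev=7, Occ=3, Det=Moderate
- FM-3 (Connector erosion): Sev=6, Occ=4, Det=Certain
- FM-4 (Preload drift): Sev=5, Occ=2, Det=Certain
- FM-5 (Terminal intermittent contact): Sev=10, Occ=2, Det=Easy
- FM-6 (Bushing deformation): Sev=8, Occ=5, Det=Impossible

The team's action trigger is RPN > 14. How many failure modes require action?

4

RPN = Severity × Occurrence × Detection:
  FM-1: 1 × 1 × 1 = 1
  FM-2: 7 × 3 × 5 = 105
  FM-3: 6 × 4 × 1 = 24
  FM-4: 5 × 2 × 1 = 10
  FM-5: 10 × 2 × 4 = 80
  FM-6: 8 × 5 × 9 = 360
Modes with RPN > 14: FM-2 (105), FM-3 (24), FM-5 (80), FM-6 (360) → 4.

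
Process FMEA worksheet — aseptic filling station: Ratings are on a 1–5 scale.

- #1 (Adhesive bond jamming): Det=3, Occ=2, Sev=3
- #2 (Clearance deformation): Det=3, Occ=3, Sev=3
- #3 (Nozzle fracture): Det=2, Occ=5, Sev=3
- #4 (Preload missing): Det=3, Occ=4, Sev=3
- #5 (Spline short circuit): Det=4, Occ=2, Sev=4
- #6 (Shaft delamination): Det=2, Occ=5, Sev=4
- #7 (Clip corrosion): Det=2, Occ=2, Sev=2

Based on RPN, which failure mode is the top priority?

#6

RPN = Severity × Occurrence × Detection:
  #1: 3 × 2 × 3 = 18
  #2: 3 × 3 × 3 = 27
  #3: 3 × 5 × 2 = 30
  #4: 3 × 4 × 3 = 36
  #5: 4 × 2 × 4 = 32
  #6: 4 × 5 × 2 = 40
  #7: 2 × 2 × 2 = 8
Highest RPN is 40 → #6.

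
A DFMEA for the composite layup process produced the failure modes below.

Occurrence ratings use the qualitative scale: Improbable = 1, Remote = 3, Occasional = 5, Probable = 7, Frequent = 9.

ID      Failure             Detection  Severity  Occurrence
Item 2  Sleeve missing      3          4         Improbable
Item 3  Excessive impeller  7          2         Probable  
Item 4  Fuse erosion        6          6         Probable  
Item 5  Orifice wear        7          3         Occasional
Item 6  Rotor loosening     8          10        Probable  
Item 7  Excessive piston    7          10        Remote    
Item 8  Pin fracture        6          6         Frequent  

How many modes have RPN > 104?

RPN = Severity × Occurrence × Detection:
  Item 2: 4 × 1 × 3 = 12
  Item 3: 2 × 7 × 7 = 98
  Item 4: 6 × 7 × 6 = 252
  Item 5: 3 × 5 × 7 = 105
  Item 6: 10 × 7 × 8 = 560
  Item 7: 10 × 3 × 7 = 210
  Item 8: 6 × 9 × 6 = 324
Modes with RPN > 104: Item 4 (252), Item 5 (105), Item 6 (560), Item 7 (210), Item 8 (324) → 5.

5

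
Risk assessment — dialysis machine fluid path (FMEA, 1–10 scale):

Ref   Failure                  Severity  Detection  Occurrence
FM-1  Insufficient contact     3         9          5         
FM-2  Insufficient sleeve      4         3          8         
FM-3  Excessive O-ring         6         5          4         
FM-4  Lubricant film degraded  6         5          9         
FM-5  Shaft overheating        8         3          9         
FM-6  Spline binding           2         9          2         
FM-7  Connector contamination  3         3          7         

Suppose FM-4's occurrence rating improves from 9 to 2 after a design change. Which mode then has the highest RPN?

FM-5

RPN = Severity × Occurrence × Detection:
  FM-1: 3 × 5 × 9 = 135
  FM-2: 4 × 8 × 3 = 96
  FM-3: 6 × 4 × 5 = 120
  FM-4: 6 × 9 × 5 = 270
  FM-5: 8 × 9 × 3 = 216
  FM-6: 2 × 2 × 9 = 36
  FM-7: 3 × 7 × 3 = 63
After action: FM-4 → 6 × 2 × 5 = 60.
Revised RPNs: FM-5=216, FM-1=135, FM-3=120, FM-2=96, FM-7=63, FM-4=60, FM-6=36.
Highest is now FM-5 (216).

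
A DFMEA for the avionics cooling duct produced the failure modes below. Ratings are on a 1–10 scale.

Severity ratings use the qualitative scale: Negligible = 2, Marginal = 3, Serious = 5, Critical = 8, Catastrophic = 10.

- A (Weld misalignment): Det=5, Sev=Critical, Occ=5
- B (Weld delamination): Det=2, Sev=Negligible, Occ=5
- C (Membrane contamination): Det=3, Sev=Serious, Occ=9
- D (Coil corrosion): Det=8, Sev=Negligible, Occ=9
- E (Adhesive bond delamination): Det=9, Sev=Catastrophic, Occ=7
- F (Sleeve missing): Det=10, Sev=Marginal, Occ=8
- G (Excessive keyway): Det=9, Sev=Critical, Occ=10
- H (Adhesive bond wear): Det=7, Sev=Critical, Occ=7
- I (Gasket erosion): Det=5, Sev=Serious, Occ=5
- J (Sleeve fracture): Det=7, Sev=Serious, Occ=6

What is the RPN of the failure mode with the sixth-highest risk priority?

RPN = Severity × Occurrence × Detection:
  A: 8 × 5 × 5 = 200
  B: 2 × 5 × 2 = 20
  C: 5 × 9 × 3 = 135
  D: 2 × 9 × 8 = 144
  E: 10 × 7 × 9 = 630
  F: 3 × 8 × 10 = 240
  G: 8 × 10 × 9 = 720
  H: 8 × 7 × 7 = 392
  I: 5 × 5 × 5 = 125
  J: 5 × 6 × 7 = 210
Sorted descending: 720, 630, 392, 240, 210, 200, 144, 135, 125, 20.
The sixth-highest RPN is 200 (A).

200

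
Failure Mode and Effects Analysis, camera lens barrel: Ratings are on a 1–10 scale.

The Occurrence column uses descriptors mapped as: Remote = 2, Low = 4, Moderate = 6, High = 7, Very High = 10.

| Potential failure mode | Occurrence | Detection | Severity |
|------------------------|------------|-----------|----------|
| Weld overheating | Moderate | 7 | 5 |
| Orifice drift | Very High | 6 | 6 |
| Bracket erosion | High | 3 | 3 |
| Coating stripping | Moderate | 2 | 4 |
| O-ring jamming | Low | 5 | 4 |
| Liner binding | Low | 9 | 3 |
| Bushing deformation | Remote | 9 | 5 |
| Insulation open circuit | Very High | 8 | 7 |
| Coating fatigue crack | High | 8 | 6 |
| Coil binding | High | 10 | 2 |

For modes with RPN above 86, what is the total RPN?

RPN = Severity × Occurrence × Detection:
  Weld overheating: 5 × 6 × 7 = 210
  Orifice drift: 6 × 10 × 6 = 360
  Bracket erosion: 3 × 7 × 3 = 63
  Coating stripping: 4 × 6 × 2 = 48
  O-ring jamming: 4 × 4 × 5 = 80
  Liner binding: 3 × 4 × 9 = 108
  Bushing deformation: 5 × 2 × 9 = 90
  Insulation open circuit: 7 × 10 × 8 = 560
  Coating fatigue crack: 6 × 7 × 8 = 336
  Coil binding: 2 × 7 × 10 = 140
RPN > 86: Weld overheating (210), Orifice drift (360), Liner binding (108), Bushing deformation (90), Insulation open circuit (560), Coating fatigue crack (336), Coil binding (140).
Sum: 210 + 360 + 108 + 90 + 560 + 336 + 140 = 1804.

1804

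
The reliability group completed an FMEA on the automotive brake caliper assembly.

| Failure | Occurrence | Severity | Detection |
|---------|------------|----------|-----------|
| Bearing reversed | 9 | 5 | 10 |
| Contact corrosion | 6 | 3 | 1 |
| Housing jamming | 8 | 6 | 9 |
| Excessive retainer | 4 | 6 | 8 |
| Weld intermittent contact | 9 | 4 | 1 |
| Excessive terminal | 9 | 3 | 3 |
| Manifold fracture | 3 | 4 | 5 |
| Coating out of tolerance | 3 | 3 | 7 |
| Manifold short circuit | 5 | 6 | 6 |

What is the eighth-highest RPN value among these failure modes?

36

RPN = Severity × Occurrence × Detection:
  Bearing reversed: 5 × 9 × 10 = 450
  Contact corrosion: 3 × 6 × 1 = 18
  Housing jamming: 6 × 8 × 9 = 432
  Excessive retainer: 6 × 4 × 8 = 192
  Weld intermittent contact: 4 × 9 × 1 = 36
  Excessive terminal: 3 × 9 × 3 = 81
  Manifold fracture: 4 × 3 × 5 = 60
  Coating out of tolerance: 3 × 3 × 7 = 63
  Manifold short circuit: 6 × 5 × 6 = 180
Sorted descending: 450, 432, 192, 180, 81, 63, 60, 36, 18.
The eighth-highest RPN is 36 (Weld intermittent contact).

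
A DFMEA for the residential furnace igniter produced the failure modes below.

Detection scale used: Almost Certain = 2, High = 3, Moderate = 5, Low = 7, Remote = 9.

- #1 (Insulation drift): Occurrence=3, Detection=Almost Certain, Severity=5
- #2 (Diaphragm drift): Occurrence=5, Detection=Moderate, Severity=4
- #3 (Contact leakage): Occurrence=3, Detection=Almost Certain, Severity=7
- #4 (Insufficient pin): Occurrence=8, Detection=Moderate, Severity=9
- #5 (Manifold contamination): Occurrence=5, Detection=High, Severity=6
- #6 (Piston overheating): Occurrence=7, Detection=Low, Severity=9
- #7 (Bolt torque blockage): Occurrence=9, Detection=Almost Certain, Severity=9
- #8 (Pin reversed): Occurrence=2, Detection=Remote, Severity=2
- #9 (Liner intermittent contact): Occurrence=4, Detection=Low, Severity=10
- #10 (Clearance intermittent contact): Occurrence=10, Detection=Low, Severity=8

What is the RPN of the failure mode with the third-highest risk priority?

360

RPN = Severity × Occurrence × Detection:
  #1: 5 × 3 × 2 = 30
  #2: 4 × 5 × 5 = 100
  #3: 7 × 3 × 2 = 42
  #4: 9 × 8 × 5 = 360
  #5: 6 × 5 × 3 = 90
  #6: 9 × 7 × 7 = 441
  #7: 9 × 9 × 2 = 162
  #8: 2 × 2 × 9 = 36
  #9: 10 × 4 × 7 = 280
  #10: 8 × 10 × 7 = 560
Sorted descending: 560, 441, 360, 280, 162, 100, 90, 42, 36, 30.
The third-highest RPN is 360 (#4).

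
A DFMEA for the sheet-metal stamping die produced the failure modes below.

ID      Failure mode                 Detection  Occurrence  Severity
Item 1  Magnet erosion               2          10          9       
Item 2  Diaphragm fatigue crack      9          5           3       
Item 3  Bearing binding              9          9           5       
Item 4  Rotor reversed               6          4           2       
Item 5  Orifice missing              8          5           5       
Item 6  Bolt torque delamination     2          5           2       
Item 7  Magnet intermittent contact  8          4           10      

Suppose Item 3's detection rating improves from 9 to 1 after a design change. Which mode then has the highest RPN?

RPN = Severity × Occurrence × Detection:
  Item 1: 9 × 10 × 2 = 180
  Item 2: 3 × 5 × 9 = 135
  Item 3: 5 × 9 × 9 = 405
  Item 4: 2 × 4 × 6 = 48
  Item 5: 5 × 5 × 8 = 200
  Item 6: 2 × 5 × 2 = 20
  Item 7: 10 × 4 × 8 = 320
After action: Item 3 → 5 × 9 × 1 = 45.
Revised RPNs: Item 7=320, Item 5=200, Item 1=180, Item 2=135, Item 4=48, Item 3=45, Item 6=20.
Highest is now Item 7 (320).

Item 7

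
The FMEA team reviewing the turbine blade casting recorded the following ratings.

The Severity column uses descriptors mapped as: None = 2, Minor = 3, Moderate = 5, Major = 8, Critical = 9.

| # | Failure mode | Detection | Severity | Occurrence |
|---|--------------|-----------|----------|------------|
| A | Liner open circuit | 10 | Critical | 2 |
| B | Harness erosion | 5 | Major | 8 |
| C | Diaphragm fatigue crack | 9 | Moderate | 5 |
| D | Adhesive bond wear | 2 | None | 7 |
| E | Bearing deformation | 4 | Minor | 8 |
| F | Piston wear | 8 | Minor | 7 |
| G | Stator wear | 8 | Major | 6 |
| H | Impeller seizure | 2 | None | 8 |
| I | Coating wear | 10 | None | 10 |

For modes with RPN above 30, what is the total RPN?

RPN = Severity × Occurrence × Detection:
  A: 9 × 2 × 10 = 180
  B: 8 × 8 × 5 = 320
  C: 5 × 5 × 9 = 225
  D: 2 × 7 × 2 = 28
  E: 3 × 8 × 4 = 96
  F: 3 × 7 × 8 = 168
  G: 8 × 6 × 8 = 384
  H: 2 × 8 × 2 = 32
  I: 2 × 10 × 10 = 200
RPN > 30: A (180), B (320), C (225), E (96), F (168), G (384), H (32), I (200).
Sum: 180 + 320 + 225 + 96 + 168 + 384 + 32 + 200 = 1605.

1605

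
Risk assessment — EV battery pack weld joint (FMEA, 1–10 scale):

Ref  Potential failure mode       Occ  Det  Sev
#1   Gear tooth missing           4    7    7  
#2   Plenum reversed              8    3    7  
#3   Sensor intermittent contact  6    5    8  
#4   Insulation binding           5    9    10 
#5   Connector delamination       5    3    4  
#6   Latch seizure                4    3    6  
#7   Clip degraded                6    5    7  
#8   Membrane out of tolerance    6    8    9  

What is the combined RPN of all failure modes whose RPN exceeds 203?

1332

RPN = Severity × Occurrence × Detection:
  #1: 7 × 4 × 7 = 196
  #2: 7 × 8 × 3 = 168
  #3: 8 × 6 × 5 = 240
  #4: 10 × 5 × 9 = 450
  #5: 4 × 5 × 3 = 60
  #6: 6 × 4 × 3 = 72
  #7: 7 × 6 × 5 = 210
  #8: 9 × 6 × 8 = 432
RPN > 203: #3 (240), #4 (450), #7 (210), #8 (432).
Sum: 240 + 450 + 210 + 432 = 1332.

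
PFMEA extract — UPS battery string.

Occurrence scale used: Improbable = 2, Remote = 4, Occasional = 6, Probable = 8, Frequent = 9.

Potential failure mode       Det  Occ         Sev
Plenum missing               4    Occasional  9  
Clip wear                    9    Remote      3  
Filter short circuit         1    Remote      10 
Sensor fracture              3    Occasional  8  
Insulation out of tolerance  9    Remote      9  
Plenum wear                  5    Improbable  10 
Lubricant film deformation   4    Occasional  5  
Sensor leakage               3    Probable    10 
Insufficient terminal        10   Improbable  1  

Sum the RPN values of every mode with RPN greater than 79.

RPN = Severity × Occurrence × Detection:
  Plenum missing: 9 × 6 × 4 = 216
  Clip wear: 3 × 4 × 9 = 108
  Filter short circuit: 10 × 4 × 1 = 40
  Sensor fracture: 8 × 6 × 3 = 144
  Insulation out of tolerance: 9 × 4 × 9 = 324
  Plenum wear: 10 × 2 × 5 = 100
  Lubricant film deformation: 5 × 6 × 4 = 120
  Sensor leakage: 10 × 8 × 3 = 240
  Insufficient terminal: 1 × 2 × 10 = 20
RPN > 79: Plenum missing (216), Clip wear (108), Sensor fracture (144), Insulation out of tolerance (324), Plenum wear (100), Lubricant film deformation (120), Sensor leakage (240).
Sum: 216 + 108 + 144 + 324 + 100 + 120 + 240 = 1252.

1252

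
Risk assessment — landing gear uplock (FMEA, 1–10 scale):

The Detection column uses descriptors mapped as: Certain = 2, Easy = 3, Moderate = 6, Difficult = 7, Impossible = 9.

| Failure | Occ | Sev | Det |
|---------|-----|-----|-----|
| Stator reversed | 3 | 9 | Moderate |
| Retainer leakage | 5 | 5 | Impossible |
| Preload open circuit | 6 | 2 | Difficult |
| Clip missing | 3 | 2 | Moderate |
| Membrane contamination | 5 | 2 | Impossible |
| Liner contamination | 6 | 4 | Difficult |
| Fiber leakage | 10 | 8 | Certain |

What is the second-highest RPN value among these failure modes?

RPN = Severity × Occurrence × Detection:
  Stator reversed: 9 × 3 × 6 = 162
  Retainer leakage: 5 × 5 × 9 = 225
  Preload open circuit: 2 × 6 × 7 = 84
  Clip missing: 2 × 3 × 6 = 36
  Membrane contamination: 2 × 5 × 9 = 90
  Liner contamination: 4 × 6 × 7 = 168
  Fiber leakage: 8 × 10 × 2 = 160
Sorted descending: 225, 168, 162, 160, 90, 84, 36.
The second-highest RPN is 168 (Liner contamination).

168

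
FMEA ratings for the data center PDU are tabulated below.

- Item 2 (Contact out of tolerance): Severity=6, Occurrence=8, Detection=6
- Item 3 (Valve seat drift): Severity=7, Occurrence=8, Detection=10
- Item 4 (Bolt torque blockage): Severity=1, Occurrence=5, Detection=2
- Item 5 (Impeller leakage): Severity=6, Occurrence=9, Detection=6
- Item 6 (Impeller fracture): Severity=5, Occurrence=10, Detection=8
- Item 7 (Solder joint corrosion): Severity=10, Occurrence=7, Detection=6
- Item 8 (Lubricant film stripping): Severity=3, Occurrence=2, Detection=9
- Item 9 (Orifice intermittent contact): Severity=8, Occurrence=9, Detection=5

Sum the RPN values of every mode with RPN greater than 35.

RPN = Severity × Occurrence × Detection:
  Item 2: 6 × 8 × 6 = 288
  Item 3: 7 × 8 × 10 = 560
  Item 4: 1 × 5 × 2 = 10
  Item 5: 6 × 9 × 6 = 324
  Item 6: 5 × 10 × 8 = 400
  Item 7: 10 × 7 × 6 = 420
  Item 8: 3 × 2 × 9 = 54
  Item 9: 8 × 9 × 5 = 360
RPN > 35: Item 2 (288), Item 3 (560), Item 5 (324), Item 6 (400), Item 7 (420), Item 8 (54), Item 9 (360).
Sum: 288 + 560 + 324 + 400 + 420 + 54 + 360 = 2406.

2406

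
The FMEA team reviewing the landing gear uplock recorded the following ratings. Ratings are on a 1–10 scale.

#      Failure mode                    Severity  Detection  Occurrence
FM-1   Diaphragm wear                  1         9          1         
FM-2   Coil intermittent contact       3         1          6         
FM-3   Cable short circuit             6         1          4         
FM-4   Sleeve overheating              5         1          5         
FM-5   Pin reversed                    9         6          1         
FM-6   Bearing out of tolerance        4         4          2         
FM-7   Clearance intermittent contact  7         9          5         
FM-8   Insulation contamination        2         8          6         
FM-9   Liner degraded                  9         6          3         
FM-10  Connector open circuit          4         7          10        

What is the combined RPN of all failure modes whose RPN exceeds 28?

RPN = Severity × Occurrence × Detection:
  FM-1: 1 × 1 × 9 = 9
  FM-2: 3 × 6 × 1 = 18
  FM-3: 6 × 4 × 1 = 24
  FM-4: 5 × 5 × 1 = 25
  FM-5: 9 × 1 × 6 = 54
  FM-6: 4 × 2 × 4 = 32
  FM-7: 7 × 5 × 9 = 315
  FM-8: 2 × 6 × 8 = 96
  FM-9: 9 × 3 × 6 = 162
  FM-10: 4 × 10 × 7 = 280
RPN > 28: FM-5 (54), FM-6 (32), FM-7 (315), FM-8 (96), FM-9 (162), FM-10 (280).
Sum: 54 + 32 + 315 + 96 + 162 + 280 = 939.

939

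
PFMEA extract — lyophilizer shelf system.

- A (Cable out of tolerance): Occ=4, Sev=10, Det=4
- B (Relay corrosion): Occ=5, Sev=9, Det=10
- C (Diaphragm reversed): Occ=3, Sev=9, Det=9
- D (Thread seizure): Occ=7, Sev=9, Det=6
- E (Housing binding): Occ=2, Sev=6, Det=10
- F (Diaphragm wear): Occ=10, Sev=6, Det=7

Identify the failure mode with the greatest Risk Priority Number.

B

RPN = Severity × Occurrence × Detection:
  A: 10 × 4 × 4 = 160
  B: 9 × 5 × 10 = 450
  C: 9 × 3 × 9 = 243
  D: 9 × 7 × 6 = 378
  E: 6 × 2 × 10 = 120
  F: 6 × 10 × 7 = 420
Highest RPN is 450 → B.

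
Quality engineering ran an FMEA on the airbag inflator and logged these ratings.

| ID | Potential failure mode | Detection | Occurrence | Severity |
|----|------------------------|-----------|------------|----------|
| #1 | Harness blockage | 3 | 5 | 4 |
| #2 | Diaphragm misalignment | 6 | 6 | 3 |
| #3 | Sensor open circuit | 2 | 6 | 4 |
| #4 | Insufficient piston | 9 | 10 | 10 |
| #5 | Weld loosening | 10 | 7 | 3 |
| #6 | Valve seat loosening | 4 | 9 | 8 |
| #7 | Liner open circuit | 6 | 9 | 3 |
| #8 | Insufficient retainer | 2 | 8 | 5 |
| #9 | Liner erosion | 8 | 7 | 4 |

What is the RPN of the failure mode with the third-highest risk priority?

RPN = Severity × Occurrence × Detection:
  #1: 4 × 5 × 3 = 60
  #2: 3 × 6 × 6 = 108
  #3: 4 × 6 × 2 = 48
  #4: 10 × 10 × 9 = 900
  #5: 3 × 7 × 10 = 210
  #6: 8 × 9 × 4 = 288
  #7: 3 × 9 × 6 = 162
  #8: 5 × 8 × 2 = 80
  #9: 4 × 7 × 8 = 224
Sorted descending: 900, 288, 224, 210, 162, 108, 80, 60, 48.
The third-highest RPN is 224 (#9).

224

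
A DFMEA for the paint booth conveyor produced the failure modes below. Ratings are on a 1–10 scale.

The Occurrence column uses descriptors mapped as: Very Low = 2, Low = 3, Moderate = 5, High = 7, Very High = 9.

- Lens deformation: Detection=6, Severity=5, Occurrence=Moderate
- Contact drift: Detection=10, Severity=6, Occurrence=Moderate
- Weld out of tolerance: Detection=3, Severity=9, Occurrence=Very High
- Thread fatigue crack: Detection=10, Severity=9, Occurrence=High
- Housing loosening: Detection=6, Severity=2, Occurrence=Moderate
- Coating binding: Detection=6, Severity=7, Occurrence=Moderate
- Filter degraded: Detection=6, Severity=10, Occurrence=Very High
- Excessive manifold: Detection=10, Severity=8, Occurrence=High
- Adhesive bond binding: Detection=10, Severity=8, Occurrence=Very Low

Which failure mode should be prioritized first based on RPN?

Thread fatigue crack

RPN = Severity × Occurrence × Detection:
  Lens deformation: 5 × 5 × 6 = 150
  Contact drift: 6 × 5 × 10 = 300
  Weld out of tolerance: 9 × 9 × 3 = 243
  Thread fatigue crack: 9 × 7 × 10 = 630
  Housing loosening: 2 × 5 × 6 = 60
  Coating binding: 7 × 5 × 6 = 210
  Filter degraded: 10 × 9 × 6 = 540
  Excessive manifold: 8 × 7 × 10 = 560
  Adhesive bond binding: 8 × 2 × 10 = 160
Highest RPN is 630 → Thread fatigue crack.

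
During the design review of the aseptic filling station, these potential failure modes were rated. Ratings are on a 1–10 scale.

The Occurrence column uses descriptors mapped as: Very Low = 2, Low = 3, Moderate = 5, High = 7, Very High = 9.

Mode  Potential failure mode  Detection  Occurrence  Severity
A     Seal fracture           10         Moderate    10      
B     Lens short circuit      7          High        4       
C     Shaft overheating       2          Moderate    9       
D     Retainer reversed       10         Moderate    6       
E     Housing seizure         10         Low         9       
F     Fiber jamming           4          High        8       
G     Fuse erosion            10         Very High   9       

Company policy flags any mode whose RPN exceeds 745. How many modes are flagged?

1

RPN = Severity × Occurrence × Detection:
  A: 10 × 5 × 10 = 500
  B: 4 × 7 × 7 = 196
  C: 9 × 5 × 2 = 90
  D: 6 × 5 × 10 = 300
  E: 9 × 3 × 10 = 270
  F: 8 × 7 × 4 = 224
  G: 9 × 9 × 10 = 810
Modes with RPN > 745: G (810) → 1.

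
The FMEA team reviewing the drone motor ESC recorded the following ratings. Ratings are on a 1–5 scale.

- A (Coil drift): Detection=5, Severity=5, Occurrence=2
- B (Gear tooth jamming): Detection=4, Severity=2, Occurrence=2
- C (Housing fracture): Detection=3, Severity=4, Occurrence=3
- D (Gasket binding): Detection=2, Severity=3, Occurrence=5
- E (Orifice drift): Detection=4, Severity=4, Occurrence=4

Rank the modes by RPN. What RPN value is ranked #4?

RPN = Severity × Occurrence × Detection:
  A: 5 × 2 × 5 = 50
  B: 2 × 2 × 4 = 16
  C: 4 × 3 × 3 = 36
  D: 3 × 5 × 2 = 30
  E: 4 × 4 × 4 = 64
Sorted descending: 64, 50, 36, 30, 16.
The fourth-highest RPN is 30 (D).

30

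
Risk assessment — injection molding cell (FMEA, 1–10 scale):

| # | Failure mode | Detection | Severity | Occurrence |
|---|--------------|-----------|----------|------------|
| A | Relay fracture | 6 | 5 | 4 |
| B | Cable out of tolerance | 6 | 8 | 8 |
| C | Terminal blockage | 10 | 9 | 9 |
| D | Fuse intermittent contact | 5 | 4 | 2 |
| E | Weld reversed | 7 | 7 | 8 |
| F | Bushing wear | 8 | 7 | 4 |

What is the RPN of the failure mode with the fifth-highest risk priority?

RPN = Severity × Occurrence × Detection:
  A: 5 × 4 × 6 = 120
  B: 8 × 8 × 6 = 384
  C: 9 × 9 × 10 = 810
  D: 4 × 2 × 5 = 40
  E: 7 × 8 × 7 = 392
  F: 7 × 4 × 8 = 224
Sorted descending: 810, 392, 384, 224, 120, 40.
The fifth-highest RPN is 120 (A).

120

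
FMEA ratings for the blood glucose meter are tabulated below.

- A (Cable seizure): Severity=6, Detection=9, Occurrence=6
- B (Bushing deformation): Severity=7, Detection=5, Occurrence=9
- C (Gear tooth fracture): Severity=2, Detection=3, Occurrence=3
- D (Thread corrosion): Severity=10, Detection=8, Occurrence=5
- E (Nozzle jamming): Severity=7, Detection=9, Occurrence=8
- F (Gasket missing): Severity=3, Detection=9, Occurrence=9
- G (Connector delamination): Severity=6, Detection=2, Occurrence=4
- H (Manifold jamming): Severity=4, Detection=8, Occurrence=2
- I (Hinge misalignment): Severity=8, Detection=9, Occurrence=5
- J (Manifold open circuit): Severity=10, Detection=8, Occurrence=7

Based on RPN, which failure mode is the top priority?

J

RPN = Severity × Occurrence × Detection:
  A: 6 × 6 × 9 = 324
  B: 7 × 9 × 5 = 315
  C: 2 × 3 × 3 = 18
  D: 10 × 5 × 8 = 400
  E: 7 × 8 × 9 = 504
  F: 3 × 9 × 9 = 243
  G: 6 × 4 × 2 = 48
  H: 4 × 2 × 8 = 64
  I: 8 × 5 × 9 = 360
  J: 10 × 7 × 8 = 560
Highest RPN is 560 → J.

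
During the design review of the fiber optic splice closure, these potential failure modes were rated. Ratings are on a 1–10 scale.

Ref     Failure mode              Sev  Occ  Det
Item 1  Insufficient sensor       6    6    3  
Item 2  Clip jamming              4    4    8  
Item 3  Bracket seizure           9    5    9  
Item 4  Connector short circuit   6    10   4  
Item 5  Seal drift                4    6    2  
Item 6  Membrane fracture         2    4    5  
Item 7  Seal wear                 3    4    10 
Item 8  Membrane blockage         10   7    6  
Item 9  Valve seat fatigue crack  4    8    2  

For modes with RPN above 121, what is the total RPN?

RPN = Severity × Occurrence × Detection:
  Item 1: 6 × 6 × 3 = 108
  Item 2: 4 × 4 × 8 = 128
  Item 3: 9 × 5 × 9 = 405
  Item 4: 6 × 10 × 4 = 240
  Item 5: 4 × 6 × 2 = 48
  Item 6: 2 × 4 × 5 = 40
  Item 7: 3 × 4 × 10 = 120
  Item 8: 10 × 7 × 6 = 420
  Item 9: 4 × 8 × 2 = 64
RPN > 121: Item 2 (128), Item 3 (405), Item 4 (240), Item 8 (420).
Sum: 128 + 405 + 240 + 420 = 1193.

1193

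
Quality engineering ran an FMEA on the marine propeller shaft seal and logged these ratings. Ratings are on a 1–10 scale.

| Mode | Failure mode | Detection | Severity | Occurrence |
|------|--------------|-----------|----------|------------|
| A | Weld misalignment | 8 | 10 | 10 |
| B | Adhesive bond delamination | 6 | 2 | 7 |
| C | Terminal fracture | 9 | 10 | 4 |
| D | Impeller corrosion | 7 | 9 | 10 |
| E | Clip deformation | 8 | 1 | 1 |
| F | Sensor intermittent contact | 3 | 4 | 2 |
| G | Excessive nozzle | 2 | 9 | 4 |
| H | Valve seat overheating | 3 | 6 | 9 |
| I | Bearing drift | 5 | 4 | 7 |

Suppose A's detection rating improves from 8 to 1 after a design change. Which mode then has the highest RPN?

D

RPN = Severity × Occurrence × Detection:
  A: 10 × 10 × 8 = 800
  B: 2 × 7 × 6 = 84
  C: 10 × 4 × 9 = 360
  D: 9 × 10 × 7 = 630
  E: 1 × 1 × 8 = 8
  F: 4 × 2 × 3 = 24
  G: 9 × 4 × 2 = 72
  H: 6 × 9 × 3 = 162
  I: 4 × 7 × 5 = 140
After action: A → 10 × 10 × 1 = 100.
Revised RPNs: D=630, C=360, H=162, I=140, A=100, B=84, G=72, F=24, E=8.
Highest is now D (630).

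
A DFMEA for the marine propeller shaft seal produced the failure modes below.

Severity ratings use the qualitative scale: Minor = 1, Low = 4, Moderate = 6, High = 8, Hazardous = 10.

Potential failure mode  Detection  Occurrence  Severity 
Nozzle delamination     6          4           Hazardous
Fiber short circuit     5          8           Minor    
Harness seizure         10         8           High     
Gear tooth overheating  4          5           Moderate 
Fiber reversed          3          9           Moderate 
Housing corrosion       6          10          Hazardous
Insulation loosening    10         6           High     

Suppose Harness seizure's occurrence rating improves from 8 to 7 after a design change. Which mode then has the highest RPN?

Housing corrosion

RPN = Severity × Occurrence × Detection:
  Nozzle delamination: 10 × 4 × 6 = 240
  Fiber short circuit: 1 × 8 × 5 = 40
  Harness seizure: 8 × 8 × 10 = 640
  Gear tooth overheating: 6 × 5 × 4 = 120
  Fiber reversed: 6 × 9 × 3 = 162
  Housing corrosion: 10 × 10 × 6 = 600
  Insulation loosening: 8 × 6 × 10 = 480
After action: Harness seizure → 8 × 7 × 10 = 560.
Revised RPNs: Housing corrosion=600, Harness seizure=560, Insulation loosening=480, Nozzle delamination=240, Fiber reversed=162, Gear tooth overheating=120, Fiber short circuit=40.
Highest is now Housing corrosion (600).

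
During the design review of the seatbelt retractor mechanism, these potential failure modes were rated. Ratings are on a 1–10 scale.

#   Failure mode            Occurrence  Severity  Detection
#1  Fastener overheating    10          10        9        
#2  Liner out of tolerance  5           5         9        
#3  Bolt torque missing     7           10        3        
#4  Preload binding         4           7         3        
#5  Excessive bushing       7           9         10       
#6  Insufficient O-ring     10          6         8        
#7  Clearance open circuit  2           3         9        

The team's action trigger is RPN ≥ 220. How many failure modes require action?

4

RPN = Severity × Occurrence × Detection:
  #1: 10 × 10 × 9 = 900
  #2: 5 × 5 × 9 = 225
  #3: 10 × 7 × 3 = 210
  #4: 7 × 4 × 3 = 84
  #5: 9 × 7 × 10 = 630
  #6: 6 × 10 × 8 = 480
  #7: 3 × 2 × 9 = 54
Modes with RPN ≥ 220: #1 (900), #2 (225), #5 (630), #6 (480) → 4.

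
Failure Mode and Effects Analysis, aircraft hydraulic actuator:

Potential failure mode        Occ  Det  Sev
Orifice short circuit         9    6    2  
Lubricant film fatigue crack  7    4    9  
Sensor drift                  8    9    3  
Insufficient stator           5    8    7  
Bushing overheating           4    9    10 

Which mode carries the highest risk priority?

Bushing overheating

RPN = Severity × Occurrence × Detection:
  Orifice short circuit: 2 × 9 × 6 = 108
  Lubricant film fatigue crack: 9 × 7 × 4 = 252
  Sensor drift: 3 × 8 × 9 = 216
  Insufficient stator: 7 × 5 × 8 = 280
  Bushing overheating: 10 × 4 × 9 = 360
Highest RPN is 360 → Bushing overheating.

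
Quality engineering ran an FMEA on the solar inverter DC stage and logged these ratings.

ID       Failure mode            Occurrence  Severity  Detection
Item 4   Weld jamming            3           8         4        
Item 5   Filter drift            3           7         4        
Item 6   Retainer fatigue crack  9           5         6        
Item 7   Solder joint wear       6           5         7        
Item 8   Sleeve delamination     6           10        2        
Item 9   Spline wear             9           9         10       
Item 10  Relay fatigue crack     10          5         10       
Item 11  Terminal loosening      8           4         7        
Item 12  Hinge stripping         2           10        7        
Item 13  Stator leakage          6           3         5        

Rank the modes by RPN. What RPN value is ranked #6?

140

RPN = Severity × Occurrence × Detection:
  Item 4: 8 × 3 × 4 = 96
  Item 5: 7 × 3 × 4 = 84
  Item 6: 5 × 9 × 6 = 270
  Item 7: 5 × 6 × 7 = 210
  Item 8: 10 × 6 × 2 = 120
  Item 9: 9 × 9 × 10 = 810
  Item 10: 5 × 10 × 10 = 500
  Item 11: 4 × 8 × 7 = 224
  Item 12: 10 × 2 × 7 = 140
  Item 13: 3 × 6 × 5 = 90
Sorted descending: 810, 500, 270, 224, 210, 140, 120, 96, 90, 84.
The sixth-highest RPN is 140 (Item 12).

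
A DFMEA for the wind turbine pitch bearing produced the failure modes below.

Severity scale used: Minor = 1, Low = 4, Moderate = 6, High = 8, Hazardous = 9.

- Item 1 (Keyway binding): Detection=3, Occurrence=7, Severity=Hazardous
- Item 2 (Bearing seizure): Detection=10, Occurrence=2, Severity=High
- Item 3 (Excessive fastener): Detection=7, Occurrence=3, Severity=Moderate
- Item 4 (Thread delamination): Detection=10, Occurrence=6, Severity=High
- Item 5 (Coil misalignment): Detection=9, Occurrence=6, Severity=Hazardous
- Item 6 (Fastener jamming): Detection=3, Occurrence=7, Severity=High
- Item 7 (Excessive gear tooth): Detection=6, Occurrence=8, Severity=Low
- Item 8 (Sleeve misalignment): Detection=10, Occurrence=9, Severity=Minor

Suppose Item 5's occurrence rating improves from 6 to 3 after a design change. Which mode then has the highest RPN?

Item 4

RPN = Severity × Occurrence × Detection:
  Item 1: 9 × 7 × 3 = 189
  Item 2: 8 × 2 × 10 = 160
  Item 3: 6 × 3 × 7 = 126
  Item 4: 8 × 6 × 10 = 480
  Item 5: 9 × 6 × 9 = 486
  Item 6: 8 × 7 × 3 = 168
  Item 7: 4 × 8 × 6 = 192
  Item 8: 1 × 9 × 10 = 90
After action: Item 5 → 9 × 3 × 9 = 243.
Revised RPNs: Item 4=480, Item 5=243, Item 7=192, Item 1=189, Item 6=168, Item 2=160, Item 3=126, Item 8=90.
Highest is now Item 4 (480).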